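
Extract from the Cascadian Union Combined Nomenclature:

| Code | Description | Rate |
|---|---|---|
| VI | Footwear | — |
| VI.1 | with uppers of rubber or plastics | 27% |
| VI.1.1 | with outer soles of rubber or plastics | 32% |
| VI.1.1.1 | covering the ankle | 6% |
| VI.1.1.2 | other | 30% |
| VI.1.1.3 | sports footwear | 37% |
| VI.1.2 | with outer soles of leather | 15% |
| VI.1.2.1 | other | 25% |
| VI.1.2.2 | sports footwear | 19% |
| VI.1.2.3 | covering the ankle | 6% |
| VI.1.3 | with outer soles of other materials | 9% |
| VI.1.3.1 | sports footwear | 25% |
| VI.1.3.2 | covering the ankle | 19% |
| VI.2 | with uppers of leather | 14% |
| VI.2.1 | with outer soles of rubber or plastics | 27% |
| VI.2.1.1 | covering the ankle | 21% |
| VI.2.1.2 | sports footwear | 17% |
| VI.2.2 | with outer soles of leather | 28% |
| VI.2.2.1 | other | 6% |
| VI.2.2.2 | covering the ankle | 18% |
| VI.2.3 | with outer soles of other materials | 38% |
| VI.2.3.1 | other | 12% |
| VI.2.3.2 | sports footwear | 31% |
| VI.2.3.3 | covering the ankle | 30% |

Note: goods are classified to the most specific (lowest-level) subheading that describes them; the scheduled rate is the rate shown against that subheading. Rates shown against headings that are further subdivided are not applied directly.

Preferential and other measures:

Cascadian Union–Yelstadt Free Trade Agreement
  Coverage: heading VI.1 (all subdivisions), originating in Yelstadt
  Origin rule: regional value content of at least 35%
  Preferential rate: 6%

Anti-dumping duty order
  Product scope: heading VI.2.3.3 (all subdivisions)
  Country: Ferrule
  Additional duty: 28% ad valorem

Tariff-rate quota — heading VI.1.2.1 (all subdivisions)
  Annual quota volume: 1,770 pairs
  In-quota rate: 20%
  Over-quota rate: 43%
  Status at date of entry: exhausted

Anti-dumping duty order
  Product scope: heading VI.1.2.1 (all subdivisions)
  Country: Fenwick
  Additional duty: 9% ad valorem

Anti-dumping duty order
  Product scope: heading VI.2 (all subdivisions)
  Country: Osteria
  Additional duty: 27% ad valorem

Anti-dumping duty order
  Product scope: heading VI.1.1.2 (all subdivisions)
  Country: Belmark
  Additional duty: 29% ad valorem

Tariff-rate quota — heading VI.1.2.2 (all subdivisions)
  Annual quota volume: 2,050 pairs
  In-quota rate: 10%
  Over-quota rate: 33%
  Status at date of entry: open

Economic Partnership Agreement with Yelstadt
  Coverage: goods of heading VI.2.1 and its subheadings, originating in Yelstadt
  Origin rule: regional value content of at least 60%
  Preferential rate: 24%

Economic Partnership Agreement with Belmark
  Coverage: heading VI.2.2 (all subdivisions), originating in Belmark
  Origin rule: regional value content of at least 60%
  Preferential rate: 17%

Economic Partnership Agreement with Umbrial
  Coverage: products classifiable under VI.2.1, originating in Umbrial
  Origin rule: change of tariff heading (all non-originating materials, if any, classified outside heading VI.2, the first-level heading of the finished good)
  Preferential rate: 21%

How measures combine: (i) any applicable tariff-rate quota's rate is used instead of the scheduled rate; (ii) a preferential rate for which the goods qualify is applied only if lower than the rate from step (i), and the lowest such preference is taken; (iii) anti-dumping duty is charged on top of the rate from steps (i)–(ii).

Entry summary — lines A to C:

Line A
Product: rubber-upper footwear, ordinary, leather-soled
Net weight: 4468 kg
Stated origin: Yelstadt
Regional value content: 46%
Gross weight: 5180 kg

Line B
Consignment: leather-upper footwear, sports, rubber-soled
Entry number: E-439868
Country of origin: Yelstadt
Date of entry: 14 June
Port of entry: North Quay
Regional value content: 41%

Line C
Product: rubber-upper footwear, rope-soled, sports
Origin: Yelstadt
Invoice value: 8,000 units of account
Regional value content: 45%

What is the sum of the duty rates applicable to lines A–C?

Line A: rubber-upper → VI.1; leather-soled → VI.1.2; ordinary → VI.1.2.1. Scheduled 25%. quota on VI.1.2.1 exhausted → over-quota 43%; Yelstadt agreement on VI.1: RVC ≥ 35% → 6% available; Yelstadt agreement on VI.2.1: VI.1.2.1 not covered; preferential 6%. → 6%.
Line B: leather-upper → VI.2; rubber-soled → VI.2.1; sports → VI.2.1.2. Scheduled 17%. Yelstadt agreement on VI.1: VI.2.1.2 not covered; Yelstadt agreement on VI.2.1: RVC < 60%. → 17%.
Line C: rubber-upper → VI.1; rope-soled → VI.1.3; sports → VI.1.3.1. Scheduled 25%. Yelstadt agreement on VI.1: RVC ≥ 35% → 6% available; Yelstadt agreement on VI.2.1: VI.1.3.1 not covered; preferential 6%. → 6%.
Sum: 6% + 17% + 6% = 29%.

29%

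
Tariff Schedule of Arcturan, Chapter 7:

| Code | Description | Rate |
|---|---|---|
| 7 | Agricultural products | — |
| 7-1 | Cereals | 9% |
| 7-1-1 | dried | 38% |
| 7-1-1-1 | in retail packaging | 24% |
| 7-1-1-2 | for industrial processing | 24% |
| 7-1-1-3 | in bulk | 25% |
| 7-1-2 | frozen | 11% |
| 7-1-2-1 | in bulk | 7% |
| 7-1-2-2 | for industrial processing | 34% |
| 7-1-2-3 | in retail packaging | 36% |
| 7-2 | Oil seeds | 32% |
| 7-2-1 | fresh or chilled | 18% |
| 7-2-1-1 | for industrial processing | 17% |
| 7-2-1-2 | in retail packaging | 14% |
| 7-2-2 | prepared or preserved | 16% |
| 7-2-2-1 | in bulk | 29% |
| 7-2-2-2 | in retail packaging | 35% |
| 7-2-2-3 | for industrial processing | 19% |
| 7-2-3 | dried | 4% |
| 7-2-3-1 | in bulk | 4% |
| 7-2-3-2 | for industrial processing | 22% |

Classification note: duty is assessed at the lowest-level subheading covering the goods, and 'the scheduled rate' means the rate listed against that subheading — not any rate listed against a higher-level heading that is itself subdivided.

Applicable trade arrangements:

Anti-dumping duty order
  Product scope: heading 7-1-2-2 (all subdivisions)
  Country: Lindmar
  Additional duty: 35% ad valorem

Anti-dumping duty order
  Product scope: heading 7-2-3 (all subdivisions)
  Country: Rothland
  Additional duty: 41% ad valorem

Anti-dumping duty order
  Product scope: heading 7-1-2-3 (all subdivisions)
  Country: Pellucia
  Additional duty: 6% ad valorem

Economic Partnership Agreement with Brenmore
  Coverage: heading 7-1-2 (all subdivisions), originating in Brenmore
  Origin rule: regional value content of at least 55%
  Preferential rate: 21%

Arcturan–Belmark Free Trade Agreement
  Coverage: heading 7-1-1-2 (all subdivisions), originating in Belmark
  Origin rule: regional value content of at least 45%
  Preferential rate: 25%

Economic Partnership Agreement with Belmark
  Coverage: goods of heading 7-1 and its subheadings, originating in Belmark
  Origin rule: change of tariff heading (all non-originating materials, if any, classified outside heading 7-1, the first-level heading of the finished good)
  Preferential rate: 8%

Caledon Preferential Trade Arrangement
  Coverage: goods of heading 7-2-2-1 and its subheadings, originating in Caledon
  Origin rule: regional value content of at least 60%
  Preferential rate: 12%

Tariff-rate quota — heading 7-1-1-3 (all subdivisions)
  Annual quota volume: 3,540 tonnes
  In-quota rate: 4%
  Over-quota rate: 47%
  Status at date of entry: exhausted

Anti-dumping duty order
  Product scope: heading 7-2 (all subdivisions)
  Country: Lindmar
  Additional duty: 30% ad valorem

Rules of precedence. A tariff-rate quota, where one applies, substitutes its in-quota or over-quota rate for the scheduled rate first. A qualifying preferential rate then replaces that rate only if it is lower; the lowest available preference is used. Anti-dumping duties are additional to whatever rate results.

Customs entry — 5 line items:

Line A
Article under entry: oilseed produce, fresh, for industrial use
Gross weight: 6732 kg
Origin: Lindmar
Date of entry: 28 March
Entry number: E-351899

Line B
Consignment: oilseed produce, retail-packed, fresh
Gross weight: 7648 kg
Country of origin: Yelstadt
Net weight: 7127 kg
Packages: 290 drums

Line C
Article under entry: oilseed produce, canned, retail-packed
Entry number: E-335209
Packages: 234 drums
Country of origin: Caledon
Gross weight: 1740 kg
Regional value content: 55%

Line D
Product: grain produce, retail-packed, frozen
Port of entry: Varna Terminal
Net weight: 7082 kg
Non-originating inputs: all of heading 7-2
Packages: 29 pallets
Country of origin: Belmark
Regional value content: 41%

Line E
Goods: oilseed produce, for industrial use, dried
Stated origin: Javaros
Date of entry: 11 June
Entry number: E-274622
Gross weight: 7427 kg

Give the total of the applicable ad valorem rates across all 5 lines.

126%

Line A: oilseed → 7-2; fresh → 7-2-1; for industrial use → 7-2-1-1. Scheduled 17%. anti-dumping (Lindmar, 7-2): +30%; total 17% + 30% = 47%. → 47%.
Line B: oilseed → 7-2; fresh → 7-2-1; retail-packed → 7-2-1-2. Scheduled 14%. No special measure applies. → 14%.
Line C: oilseed → 7-2; canned → 7-2-2; retail-packed → 7-2-2-2. Scheduled 35%. Caledon agreement on 7-2-2-1: 7-2-2-2 not covered. → 35%.
Line D: grain → 7-1; frozen → 7-1-2; retail-packed → 7-1-2-3. Scheduled 36%. Belmark agreement on 7-1-1-2: 7-1-2-3 not covered; Belmark agreement on 7-1: CTH met → 8% available; preferential 8%. → 8%.
Line E: oilseed → 7-2; dried → 7-2-3; for industrial use → 7-2-3-2. Scheduled 22%. No special measure applies. → 22%.
Sum: 47% + 14% + 35% + 8% + 22% = 126%.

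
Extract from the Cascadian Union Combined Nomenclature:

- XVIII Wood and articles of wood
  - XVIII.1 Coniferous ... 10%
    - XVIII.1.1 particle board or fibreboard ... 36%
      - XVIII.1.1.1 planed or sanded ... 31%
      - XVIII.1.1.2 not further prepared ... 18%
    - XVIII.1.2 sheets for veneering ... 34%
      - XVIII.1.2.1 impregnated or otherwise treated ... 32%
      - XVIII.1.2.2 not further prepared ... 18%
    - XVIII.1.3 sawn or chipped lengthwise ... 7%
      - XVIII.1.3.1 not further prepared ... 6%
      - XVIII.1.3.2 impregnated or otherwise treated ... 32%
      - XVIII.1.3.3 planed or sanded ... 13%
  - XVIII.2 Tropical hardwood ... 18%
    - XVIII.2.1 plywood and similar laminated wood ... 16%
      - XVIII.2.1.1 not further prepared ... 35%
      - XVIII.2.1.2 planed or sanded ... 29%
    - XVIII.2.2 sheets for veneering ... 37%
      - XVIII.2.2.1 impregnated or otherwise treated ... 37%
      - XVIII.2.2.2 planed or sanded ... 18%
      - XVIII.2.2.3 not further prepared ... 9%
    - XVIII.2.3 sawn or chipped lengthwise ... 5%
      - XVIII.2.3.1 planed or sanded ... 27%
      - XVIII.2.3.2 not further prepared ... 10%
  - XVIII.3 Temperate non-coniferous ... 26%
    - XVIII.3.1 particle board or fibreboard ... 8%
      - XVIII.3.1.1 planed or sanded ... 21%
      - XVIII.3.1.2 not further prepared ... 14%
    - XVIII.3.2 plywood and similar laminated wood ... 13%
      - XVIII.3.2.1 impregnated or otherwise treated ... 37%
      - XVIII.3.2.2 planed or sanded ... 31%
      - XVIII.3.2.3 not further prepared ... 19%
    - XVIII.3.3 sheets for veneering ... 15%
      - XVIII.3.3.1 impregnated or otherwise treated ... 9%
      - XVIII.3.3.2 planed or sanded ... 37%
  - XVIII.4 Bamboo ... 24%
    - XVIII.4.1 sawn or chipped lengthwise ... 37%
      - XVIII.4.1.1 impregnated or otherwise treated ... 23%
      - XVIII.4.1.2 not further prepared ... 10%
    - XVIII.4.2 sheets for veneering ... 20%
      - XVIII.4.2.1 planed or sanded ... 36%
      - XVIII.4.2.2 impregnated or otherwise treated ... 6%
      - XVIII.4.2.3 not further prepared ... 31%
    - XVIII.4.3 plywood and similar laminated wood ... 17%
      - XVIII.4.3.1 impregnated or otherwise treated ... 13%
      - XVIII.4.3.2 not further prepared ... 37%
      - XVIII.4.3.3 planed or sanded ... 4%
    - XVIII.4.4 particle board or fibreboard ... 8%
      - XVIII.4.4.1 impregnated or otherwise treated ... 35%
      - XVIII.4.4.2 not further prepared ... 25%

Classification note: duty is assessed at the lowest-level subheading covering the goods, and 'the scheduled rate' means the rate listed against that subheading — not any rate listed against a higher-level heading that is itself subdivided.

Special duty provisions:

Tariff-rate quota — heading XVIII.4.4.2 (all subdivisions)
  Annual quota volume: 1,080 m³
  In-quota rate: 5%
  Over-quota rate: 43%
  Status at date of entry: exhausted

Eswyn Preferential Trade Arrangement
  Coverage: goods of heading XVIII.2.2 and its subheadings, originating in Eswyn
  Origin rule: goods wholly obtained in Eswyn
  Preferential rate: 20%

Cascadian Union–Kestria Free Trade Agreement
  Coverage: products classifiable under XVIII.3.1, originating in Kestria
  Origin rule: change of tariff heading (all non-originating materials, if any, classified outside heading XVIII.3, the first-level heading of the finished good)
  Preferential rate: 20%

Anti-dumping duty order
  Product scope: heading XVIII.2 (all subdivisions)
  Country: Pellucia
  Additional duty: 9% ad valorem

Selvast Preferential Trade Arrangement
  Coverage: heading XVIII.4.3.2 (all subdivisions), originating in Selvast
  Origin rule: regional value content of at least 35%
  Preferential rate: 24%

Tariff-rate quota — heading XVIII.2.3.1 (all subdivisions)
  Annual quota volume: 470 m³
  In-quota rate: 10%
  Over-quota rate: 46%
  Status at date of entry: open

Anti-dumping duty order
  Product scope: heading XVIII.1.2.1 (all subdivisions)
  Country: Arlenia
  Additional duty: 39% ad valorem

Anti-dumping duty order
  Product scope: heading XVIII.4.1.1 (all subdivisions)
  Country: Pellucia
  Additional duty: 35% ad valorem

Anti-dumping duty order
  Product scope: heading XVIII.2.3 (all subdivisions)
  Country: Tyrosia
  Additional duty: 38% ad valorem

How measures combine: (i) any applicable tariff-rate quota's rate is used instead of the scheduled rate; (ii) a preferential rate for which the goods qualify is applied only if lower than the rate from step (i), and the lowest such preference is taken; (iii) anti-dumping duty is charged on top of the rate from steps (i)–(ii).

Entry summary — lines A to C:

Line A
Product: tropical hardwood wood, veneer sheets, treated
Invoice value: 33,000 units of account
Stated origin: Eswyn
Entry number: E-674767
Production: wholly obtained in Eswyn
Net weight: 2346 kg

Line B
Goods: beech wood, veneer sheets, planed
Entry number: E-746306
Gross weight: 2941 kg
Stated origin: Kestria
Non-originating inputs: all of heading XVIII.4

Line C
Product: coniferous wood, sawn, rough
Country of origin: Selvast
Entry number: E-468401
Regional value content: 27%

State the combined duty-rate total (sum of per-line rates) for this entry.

Line A: tropical hardwood → XVIII.2; veneer sheets → XVIII.2.2; treated → XVIII.2.2.1. Scheduled 37%. Eswyn agreement on XVIII.2.2: wholly obtained → 20% available; preferential 20%. → 20%.
Line B: beech → XVIII.3; veneer sheets → XVIII.3.3; planed → XVIII.3.3.2. Scheduled 37%. Kestria agreement on XVIII.3.1: XVIII.3.3.2 not covered. → 37%.
Line C: coniferous → XVIII.1; sawn → XVIII.1.3; rough → XVIII.1.3.1. Scheduled 6%. Selvast agreement on XVIII.4.3.2: XVIII.1.3.1 not covered. → 6%.
Sum: 20% + 37% + 6% = 63%.

63%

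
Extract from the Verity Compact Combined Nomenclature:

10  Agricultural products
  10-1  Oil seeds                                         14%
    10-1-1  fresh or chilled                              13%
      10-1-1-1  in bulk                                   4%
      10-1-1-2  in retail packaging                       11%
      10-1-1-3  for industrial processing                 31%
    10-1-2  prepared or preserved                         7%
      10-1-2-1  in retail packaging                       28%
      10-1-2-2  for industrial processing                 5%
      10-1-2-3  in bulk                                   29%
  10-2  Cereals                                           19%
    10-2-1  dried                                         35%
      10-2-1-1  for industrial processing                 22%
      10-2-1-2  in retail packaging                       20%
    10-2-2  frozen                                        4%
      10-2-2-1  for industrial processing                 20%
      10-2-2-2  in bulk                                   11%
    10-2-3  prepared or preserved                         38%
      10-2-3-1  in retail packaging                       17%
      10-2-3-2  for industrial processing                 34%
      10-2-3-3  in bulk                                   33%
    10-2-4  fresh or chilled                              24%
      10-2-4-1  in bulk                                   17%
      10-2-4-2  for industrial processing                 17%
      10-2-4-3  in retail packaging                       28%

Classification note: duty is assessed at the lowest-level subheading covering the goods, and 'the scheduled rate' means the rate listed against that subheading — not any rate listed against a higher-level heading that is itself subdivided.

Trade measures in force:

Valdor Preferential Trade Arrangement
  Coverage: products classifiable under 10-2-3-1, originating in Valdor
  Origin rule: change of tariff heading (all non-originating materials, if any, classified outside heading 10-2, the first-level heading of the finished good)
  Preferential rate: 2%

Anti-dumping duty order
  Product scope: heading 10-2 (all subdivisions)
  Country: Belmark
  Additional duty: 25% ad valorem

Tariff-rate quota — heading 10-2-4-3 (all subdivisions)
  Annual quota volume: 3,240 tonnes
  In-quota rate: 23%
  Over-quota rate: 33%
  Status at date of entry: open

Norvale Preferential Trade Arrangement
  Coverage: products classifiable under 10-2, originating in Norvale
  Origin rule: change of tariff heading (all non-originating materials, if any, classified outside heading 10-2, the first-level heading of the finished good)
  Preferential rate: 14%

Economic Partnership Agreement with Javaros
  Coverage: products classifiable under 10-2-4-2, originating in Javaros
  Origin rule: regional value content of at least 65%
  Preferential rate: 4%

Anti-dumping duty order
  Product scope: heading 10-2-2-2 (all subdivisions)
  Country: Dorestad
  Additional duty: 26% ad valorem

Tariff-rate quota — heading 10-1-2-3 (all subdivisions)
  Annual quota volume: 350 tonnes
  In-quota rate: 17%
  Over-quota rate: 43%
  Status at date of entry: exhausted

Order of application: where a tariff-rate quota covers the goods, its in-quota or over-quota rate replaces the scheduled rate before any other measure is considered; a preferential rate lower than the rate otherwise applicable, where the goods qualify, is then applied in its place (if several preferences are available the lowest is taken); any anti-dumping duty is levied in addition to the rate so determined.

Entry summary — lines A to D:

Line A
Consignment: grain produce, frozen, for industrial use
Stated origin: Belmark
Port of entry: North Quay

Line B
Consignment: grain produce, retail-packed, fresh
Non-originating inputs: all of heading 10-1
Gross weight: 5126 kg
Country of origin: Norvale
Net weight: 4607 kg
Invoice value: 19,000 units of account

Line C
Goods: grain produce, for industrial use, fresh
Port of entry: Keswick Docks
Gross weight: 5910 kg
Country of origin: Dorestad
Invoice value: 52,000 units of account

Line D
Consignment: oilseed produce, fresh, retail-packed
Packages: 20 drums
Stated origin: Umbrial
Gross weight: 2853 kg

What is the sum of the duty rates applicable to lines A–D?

Line A: grain → 10-2; frozen → 10-2-2; for industrial use → 10-2-2-1. Scheduled 20%. anti-dumping (Belmark, 10-2): +25%; total 20% + 25% = 45%. → 45%.
Line B: grain → 10-2; fresh → 10-2-4; retail-packed → 10-2-4-3. Scheduled 28%. quota on 10-2-4-3 open → in-quota 23%; Norvale agreement on 10-2: CTH met → 14% available; preferential 14%. → 14%.
Line C: grain → 10-2; fresh → 10-2-4; for industrial use → 10-2-4-2. Scheduled 17%. No special measure applies. → 17%.
Line D: oilseed → 10-1; fresh → 10-1-1; retail-packed → 10-1-1-2. Scheduled 11%. No special measure applies. → 11%.
Sum: 45% + 14% + 17% + 11% = 87%.

87%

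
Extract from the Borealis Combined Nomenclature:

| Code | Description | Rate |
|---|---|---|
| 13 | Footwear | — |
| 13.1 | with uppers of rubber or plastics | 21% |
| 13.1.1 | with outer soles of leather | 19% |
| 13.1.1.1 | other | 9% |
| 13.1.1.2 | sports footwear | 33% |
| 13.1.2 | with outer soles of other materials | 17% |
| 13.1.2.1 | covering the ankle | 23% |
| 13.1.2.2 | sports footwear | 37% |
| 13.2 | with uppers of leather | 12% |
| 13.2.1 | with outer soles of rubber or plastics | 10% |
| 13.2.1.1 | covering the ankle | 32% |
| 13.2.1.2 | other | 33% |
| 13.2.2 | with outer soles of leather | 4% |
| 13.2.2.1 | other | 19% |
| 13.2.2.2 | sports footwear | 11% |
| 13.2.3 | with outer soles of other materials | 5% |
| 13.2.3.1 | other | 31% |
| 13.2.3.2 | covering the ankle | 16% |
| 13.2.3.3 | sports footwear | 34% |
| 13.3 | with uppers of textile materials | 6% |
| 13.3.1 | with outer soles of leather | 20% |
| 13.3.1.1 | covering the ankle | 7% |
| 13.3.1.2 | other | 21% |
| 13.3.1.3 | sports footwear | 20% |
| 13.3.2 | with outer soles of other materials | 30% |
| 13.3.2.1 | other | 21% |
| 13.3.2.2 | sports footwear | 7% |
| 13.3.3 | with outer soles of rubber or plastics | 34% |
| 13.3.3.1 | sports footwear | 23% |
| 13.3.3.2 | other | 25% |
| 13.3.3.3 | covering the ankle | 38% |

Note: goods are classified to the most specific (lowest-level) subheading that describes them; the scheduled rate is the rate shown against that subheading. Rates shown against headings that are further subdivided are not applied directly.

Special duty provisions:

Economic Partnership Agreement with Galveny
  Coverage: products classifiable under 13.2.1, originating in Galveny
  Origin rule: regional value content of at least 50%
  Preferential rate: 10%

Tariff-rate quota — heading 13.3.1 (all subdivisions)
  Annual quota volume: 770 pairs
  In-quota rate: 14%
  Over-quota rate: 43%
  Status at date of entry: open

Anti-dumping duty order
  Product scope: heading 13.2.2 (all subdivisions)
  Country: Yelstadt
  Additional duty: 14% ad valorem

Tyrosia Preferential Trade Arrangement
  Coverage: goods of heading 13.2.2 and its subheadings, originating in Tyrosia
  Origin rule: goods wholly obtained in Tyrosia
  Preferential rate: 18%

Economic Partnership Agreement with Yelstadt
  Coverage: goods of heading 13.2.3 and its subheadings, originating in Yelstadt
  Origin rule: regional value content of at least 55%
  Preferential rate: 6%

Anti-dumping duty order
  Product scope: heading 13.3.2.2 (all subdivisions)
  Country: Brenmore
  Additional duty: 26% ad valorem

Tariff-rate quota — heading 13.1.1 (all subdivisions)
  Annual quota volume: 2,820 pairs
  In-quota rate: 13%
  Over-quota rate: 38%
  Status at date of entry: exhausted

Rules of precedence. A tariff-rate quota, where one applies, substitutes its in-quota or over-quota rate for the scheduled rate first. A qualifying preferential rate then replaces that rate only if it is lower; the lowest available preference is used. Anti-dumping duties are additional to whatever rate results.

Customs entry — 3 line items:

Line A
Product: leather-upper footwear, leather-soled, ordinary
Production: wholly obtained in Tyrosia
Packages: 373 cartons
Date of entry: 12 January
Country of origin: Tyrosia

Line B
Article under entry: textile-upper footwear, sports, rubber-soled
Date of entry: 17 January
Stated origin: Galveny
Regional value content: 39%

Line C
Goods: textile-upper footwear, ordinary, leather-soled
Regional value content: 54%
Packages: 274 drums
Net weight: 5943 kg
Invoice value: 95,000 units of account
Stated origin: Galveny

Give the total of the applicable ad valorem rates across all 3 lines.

Line A: leather-upper → 13.2; leather-soled → 13.2.2; ordinary → 13.2.2.1. Scheduled 19%. Tyrosia agreement on 13.2.2: wholly obtained → 18% available; preferential 18%. → 18%.
Line B: textile-upper → 13.3; rubber-soled → 13.3.3; sports → 13.3.3.1. Scheduled 23%. Galveny agreement on 13.2.1: 13.3.3.1 not covered. → 23%.
Line C: textile-upper → 13.3; leather-soled → 13.3.1; ordinary → 13.3.1.2. Scheduled 21%. quota on 13.3.1 open → in-quota 14%; Galveny agreement on 13.2.1: 13.3.1.2 not covered. → 14%.
Sum: 18% + 23% + 14% = 55%.

55%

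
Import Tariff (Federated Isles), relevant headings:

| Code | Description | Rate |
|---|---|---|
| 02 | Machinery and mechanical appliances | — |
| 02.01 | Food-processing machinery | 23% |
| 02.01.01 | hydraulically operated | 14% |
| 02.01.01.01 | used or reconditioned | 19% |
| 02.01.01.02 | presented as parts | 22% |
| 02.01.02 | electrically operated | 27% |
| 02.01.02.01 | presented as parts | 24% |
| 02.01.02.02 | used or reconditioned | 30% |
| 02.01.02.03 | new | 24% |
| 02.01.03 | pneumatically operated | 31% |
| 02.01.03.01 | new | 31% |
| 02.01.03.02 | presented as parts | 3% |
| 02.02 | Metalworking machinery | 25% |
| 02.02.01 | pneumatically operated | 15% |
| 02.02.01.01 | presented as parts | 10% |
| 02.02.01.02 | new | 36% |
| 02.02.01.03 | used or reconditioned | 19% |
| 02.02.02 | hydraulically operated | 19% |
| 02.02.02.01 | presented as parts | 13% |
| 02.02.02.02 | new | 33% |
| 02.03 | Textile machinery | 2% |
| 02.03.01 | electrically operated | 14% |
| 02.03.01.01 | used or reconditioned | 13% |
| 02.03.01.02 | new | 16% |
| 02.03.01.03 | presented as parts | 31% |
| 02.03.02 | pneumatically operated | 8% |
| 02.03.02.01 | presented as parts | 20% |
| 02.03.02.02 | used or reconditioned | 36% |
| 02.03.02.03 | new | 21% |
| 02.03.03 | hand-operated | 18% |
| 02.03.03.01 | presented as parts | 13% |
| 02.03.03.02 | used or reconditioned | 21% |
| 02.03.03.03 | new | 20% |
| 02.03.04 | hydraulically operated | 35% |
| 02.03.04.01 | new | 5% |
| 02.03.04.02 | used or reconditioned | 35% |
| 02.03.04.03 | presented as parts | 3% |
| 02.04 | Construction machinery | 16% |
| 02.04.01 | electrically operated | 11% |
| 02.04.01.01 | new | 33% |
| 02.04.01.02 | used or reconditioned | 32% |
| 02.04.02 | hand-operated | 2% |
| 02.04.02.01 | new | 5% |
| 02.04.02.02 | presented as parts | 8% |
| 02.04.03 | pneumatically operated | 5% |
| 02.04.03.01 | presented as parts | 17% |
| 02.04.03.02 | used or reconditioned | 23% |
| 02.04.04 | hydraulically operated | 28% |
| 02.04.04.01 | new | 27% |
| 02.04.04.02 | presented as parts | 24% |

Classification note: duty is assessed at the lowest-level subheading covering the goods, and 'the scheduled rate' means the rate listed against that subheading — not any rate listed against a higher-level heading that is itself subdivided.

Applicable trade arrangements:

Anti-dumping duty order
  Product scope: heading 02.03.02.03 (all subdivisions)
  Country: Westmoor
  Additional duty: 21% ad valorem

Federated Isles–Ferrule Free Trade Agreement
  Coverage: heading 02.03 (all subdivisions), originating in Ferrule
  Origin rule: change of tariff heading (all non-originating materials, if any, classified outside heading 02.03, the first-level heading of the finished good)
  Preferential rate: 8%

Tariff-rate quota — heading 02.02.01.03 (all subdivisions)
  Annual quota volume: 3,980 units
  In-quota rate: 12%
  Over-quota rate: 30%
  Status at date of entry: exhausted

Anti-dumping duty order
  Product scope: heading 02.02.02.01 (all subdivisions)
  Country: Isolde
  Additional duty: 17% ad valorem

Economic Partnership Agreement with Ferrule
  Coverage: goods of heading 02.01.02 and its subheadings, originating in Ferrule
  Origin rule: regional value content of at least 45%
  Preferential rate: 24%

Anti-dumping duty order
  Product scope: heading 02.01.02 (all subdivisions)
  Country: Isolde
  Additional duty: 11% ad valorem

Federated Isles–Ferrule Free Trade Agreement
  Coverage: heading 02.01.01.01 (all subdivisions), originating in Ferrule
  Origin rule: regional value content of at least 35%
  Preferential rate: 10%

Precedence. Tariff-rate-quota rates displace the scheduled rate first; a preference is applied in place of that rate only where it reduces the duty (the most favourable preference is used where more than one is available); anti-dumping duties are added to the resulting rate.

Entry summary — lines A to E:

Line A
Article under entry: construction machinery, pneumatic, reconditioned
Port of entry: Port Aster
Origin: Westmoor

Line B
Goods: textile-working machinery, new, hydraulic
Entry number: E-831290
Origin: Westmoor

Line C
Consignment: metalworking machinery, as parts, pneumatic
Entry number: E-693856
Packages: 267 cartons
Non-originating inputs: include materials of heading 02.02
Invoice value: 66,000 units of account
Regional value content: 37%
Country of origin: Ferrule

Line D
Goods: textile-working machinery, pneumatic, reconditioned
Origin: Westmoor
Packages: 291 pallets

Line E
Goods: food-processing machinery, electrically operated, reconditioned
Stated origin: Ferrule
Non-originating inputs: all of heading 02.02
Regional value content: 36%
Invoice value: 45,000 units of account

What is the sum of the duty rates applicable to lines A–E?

Line A: construction → 02.04; pneumatic → 02.04.03; reconditioned → 02.04.03.02. Scheduled 23%. No special measure applies. → 23%.
Line B: textile-working → 02.03; hydraulic → 02.03.04; new → 02.03.04.01. Scheduled 5%. No special measure applies. → 5%.
Line C: metalworking → 02.02; pneumatic → 02.02.01; as parts → 02.02.01.01. Scheduled 10%. Ferrule agreement on 02.03: 02.02.01.01 not covered; Ferrule agreement on 02.01.02: 02.02.01.01 not covered; Ferrule agreement on 02.01.01.01: 02.02.01.01 not covered. → 10%.
Line D: textile-working → 02.03; pneumatic → 02.03.02; reconditioned → 02.03.02.02. Scheduled 36%. No special measure applies. → 36%.
Line E: food-processing → 02.01; electrically operated → 02.01.02; reconditioned → 02.01.02.02. Scheduled 30%. Ferrule agreement on 02.03: 02.01.02.02 not covered; Ferrule agreement on 02.01.02: RVC < 45%; Ferrule agreement on 02.01.01.01: 02.01.02.02 not covered. → 30%.
Sum: 23% + 5% + 10% + 36% + 30% = 104%.

104%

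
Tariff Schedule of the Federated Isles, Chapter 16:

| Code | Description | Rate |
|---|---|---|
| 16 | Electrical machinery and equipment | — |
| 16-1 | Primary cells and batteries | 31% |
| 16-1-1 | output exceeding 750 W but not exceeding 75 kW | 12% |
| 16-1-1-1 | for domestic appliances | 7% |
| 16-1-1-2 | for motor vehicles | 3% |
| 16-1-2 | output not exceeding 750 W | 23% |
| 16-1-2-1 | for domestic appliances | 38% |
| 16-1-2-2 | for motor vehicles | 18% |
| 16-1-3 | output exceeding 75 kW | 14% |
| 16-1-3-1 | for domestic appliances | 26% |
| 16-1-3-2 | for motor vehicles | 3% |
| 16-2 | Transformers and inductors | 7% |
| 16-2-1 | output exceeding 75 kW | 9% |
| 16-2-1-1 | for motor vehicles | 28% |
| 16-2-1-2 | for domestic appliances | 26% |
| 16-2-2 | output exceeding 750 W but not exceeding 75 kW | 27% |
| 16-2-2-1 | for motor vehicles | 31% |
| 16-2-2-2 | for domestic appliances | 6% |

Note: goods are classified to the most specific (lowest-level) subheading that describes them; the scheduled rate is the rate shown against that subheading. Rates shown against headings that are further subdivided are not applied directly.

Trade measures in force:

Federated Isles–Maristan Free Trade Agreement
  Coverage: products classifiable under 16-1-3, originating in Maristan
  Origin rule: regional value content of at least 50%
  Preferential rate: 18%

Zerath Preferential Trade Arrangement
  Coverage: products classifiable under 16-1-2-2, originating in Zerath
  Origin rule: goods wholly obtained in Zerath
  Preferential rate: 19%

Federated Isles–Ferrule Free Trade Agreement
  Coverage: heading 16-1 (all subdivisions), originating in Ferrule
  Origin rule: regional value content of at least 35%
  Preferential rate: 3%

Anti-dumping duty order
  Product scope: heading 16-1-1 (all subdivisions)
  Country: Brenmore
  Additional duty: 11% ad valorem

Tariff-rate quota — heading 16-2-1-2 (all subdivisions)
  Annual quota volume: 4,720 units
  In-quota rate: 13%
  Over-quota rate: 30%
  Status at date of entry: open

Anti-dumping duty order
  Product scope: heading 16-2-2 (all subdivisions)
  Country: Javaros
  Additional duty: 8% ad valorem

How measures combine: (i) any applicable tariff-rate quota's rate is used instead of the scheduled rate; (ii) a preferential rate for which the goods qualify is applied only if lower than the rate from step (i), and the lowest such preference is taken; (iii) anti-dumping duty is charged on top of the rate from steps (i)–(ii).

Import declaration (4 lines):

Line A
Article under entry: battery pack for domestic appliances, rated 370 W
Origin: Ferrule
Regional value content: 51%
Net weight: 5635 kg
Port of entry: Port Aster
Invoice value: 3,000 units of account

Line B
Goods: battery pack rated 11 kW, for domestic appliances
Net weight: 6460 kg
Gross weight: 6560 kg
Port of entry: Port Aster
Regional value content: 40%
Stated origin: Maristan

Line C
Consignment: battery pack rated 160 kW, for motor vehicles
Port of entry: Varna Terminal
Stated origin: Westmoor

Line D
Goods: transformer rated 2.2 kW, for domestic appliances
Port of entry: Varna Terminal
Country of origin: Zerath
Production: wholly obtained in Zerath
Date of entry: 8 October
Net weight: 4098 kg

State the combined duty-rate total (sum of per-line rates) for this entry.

19%

Line A: battery pack → 16-1; rated 370 W → 16-1-2; for domestic appliances → 16-1-2-1. Scheduled 38%. Ferrule agreement on 16-1: RVC ≥ 35% → 3% available; preferential 3%. → 3%.
Line B: battery pack → 16-1; rated 11 kW → 16-1-1; for domestic appliances → 16-1-1-1. Scheduled 7%. Maristan agreement on 16-1-3: 16-1-1-1 not covered. → 7%.
Line C: battery pack → 16-1; rated 160 kW → 16-1-3; for motor vehicles → 16-1-3-2. Scheduled 3%. No special measure applies. → 3%.
Line D: transformer → 16-2; rated 2.2 kW → 16-2-2; for domestic appliances → 16-2-2-2. Scheduled 6%. Zerath agreement on 16-1-2-2: 16-2-2-2 not covered. → 6%.
Sum: 3% + 7% + 3% + 6% = 19%.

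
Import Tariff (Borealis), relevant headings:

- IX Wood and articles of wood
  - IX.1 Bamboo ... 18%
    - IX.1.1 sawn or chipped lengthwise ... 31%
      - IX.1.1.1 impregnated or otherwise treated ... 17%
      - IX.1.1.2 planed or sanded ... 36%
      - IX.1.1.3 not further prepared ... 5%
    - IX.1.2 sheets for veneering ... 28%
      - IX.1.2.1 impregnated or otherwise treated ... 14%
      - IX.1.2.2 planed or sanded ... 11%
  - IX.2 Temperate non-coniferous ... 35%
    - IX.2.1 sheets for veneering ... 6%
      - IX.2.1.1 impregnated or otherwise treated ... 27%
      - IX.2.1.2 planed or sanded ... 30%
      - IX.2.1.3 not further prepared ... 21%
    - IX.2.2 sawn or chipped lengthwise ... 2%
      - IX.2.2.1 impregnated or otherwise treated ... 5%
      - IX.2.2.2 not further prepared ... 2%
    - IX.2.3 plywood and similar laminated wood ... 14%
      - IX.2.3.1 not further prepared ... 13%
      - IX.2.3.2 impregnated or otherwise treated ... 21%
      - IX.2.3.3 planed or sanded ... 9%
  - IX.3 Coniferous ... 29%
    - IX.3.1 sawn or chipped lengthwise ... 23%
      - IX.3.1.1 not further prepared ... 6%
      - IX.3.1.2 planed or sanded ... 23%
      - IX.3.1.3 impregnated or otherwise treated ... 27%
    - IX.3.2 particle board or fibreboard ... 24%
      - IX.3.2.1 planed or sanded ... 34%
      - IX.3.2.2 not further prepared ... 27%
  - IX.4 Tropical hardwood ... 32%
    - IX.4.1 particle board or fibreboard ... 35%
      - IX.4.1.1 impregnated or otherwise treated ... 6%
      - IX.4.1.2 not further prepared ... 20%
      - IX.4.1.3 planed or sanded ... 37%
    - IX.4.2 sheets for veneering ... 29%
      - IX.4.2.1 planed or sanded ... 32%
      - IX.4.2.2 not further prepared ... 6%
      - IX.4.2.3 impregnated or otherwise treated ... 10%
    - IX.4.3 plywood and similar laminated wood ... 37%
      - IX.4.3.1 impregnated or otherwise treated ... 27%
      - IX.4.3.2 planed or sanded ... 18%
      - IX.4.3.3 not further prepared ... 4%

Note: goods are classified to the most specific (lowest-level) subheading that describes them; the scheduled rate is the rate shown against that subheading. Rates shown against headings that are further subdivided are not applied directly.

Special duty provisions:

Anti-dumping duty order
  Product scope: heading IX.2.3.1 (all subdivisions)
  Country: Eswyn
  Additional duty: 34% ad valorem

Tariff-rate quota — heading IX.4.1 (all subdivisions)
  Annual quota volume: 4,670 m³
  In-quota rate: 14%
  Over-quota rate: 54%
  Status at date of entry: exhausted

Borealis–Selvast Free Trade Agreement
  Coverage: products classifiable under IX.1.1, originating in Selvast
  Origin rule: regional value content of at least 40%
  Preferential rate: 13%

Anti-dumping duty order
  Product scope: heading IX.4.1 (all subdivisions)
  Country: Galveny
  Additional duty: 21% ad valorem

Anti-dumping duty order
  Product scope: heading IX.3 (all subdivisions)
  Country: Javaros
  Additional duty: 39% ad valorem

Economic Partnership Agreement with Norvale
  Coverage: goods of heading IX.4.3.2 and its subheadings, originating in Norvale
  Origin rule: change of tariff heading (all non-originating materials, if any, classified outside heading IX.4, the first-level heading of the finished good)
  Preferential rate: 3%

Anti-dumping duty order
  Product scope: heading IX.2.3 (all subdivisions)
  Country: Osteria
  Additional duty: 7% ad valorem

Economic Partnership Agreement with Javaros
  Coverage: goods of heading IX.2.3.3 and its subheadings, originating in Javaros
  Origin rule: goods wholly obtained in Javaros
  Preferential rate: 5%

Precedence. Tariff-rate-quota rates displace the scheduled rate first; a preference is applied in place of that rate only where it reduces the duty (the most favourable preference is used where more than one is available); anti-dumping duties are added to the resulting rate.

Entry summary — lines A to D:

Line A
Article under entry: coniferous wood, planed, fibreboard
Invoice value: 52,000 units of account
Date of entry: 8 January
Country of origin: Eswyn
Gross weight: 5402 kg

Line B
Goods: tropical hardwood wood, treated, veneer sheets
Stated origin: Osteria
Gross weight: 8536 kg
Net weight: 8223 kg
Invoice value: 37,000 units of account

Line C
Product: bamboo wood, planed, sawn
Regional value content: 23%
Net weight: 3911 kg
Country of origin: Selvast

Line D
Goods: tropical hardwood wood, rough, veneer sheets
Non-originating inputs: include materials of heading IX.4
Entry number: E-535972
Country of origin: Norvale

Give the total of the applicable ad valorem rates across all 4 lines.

Line A: coniferous → IX.3; fibreboard → IX.3.2; planed → IX.3.2.1. Scheduled 34%. No special measure applies. → 34%.
Line B: tropical hardwood → IX.4; veneer sheets → IX.4.2; treated → IX.4.2.3. Scheduled 10%. No special measure applies. → 10%.
Line C: bamboo → IX.1; sawn → IX.1.1; planed → IX.1.1.2. Scheduled 36%. Selvast agreement on IX.1.1: RVC < 40%. → 36%.
Line D: tropical hardwood → IX.4; veneer sheets → IX.4.2; rough → IX.4.2.2. Scheduled 6%. Norvale agreement on IX.4.3.2: IX.4.2.2 not covered. → 6%.
Sum: 34% + 10% + 36% + 6% = 86%.

86%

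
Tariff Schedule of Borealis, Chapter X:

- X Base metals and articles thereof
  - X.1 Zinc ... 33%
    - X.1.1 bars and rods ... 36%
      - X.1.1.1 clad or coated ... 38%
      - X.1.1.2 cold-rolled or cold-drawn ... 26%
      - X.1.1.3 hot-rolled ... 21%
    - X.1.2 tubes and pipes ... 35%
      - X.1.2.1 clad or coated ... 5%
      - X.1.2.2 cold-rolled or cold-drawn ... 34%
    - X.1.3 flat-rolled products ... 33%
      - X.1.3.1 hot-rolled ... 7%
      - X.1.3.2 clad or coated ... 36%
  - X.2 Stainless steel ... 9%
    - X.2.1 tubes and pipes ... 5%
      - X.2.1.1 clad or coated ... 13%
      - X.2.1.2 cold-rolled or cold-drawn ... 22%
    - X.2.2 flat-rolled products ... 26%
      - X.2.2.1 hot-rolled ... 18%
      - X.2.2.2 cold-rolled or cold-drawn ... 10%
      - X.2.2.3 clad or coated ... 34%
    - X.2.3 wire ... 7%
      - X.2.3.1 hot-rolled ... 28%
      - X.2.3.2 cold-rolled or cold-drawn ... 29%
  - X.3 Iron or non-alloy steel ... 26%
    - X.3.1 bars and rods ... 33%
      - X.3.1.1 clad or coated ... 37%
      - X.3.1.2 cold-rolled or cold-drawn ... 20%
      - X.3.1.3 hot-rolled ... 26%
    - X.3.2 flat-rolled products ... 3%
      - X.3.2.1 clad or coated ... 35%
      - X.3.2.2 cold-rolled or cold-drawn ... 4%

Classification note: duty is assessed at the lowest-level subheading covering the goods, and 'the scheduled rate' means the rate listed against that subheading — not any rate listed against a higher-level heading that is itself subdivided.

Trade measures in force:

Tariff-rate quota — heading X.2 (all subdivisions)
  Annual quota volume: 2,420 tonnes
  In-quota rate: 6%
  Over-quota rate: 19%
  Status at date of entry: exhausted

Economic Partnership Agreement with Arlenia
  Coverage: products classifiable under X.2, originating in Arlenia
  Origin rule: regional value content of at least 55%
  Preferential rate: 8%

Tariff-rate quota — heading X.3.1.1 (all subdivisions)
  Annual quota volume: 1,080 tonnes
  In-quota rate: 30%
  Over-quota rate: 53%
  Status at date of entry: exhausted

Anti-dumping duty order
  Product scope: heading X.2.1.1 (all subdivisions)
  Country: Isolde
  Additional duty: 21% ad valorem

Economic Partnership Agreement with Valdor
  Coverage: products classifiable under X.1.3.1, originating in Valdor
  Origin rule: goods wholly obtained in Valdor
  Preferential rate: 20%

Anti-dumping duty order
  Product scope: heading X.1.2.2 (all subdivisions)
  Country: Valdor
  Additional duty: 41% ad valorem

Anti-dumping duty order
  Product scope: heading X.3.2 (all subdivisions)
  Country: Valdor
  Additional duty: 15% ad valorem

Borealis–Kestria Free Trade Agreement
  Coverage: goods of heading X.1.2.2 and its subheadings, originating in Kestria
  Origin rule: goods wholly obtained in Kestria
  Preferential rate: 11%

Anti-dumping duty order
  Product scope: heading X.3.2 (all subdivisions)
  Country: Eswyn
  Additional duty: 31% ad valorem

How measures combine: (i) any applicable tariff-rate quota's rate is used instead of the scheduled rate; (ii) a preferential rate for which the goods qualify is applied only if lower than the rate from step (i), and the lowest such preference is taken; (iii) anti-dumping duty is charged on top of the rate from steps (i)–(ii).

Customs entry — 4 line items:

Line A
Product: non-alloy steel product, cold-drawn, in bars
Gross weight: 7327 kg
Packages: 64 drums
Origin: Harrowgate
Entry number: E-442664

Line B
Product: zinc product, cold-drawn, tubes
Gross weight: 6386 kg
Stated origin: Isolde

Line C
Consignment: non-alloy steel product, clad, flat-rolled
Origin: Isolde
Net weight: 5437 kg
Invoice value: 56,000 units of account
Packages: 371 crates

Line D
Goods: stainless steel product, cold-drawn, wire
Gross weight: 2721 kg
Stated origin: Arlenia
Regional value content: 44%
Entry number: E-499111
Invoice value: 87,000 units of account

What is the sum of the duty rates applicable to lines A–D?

108%

Line A: non-alloy steel → X.3; in bars → X.3.1; cold-drawn → X.3.1.2. Scheduled 20%. No special measure applies. → 20%.
Line B: zinc → X.1; tubes → X.1.2; cold-drawn → X.1.2.2. Scheduled 34%. No special measure applies. → 34%.
Line C: non-alloy steel → X.3; flat-rolled → X.3.2; clad → X.3.2.1. Scheduled 35%. No special measure applies. → 35%.
Line D: stainless steel → X.2; wire → X.2.3; cold-drawn → X.2.3.2. Scheduled 29%. quota on X.2 exhausted → over-quota 19%; Arlenia agreement on X.2: RVC < 55%. → 19%.
Sum: 20% + 34% + 35% + 19% = 108%.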